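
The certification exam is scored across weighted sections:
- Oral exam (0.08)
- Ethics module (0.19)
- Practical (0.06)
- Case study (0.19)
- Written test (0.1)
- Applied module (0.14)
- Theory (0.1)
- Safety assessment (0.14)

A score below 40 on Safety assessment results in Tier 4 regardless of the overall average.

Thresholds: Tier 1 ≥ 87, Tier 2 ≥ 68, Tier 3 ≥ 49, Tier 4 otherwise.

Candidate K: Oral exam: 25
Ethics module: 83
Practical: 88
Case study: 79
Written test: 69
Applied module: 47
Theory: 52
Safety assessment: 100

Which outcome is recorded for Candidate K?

Safety assessment score 100 ≥ 40: minimum met.
Weighted total:
  Oral exam 25 × 0.08 = 2
  Ethics module 83 × 0.19 = 15.77
  Practical 88 × 0.06 = 5.28
  Case study 79 × 0.19 = 15.01
  Written test 69 × 0.1 = 6.9
  Applied module 47 × 0.14 = 6.58
  Theory 52 × 0.1 = 5.2
  Safety assessment 100 × 0.14 = 14
Sum = 70.74
70.74 is ≥ 68 and < 87 → Tier 2

Tier 2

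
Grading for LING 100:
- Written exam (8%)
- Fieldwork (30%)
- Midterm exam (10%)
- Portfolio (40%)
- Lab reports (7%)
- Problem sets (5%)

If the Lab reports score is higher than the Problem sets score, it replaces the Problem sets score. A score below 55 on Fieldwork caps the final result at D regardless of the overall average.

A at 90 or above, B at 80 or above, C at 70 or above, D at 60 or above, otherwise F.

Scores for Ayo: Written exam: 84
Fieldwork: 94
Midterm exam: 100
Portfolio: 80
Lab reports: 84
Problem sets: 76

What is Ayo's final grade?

B

Lab reports (84) > Problem sets (76), so Problem sets counts as 84.
Fieldwork score 94 ≥ 55: minimum met.
Weighted total:
  Written exam 84 × 0.08 = 6.72
  Fieldwork 94 × 0.3 = 28.2
  Midterm exam 100 × 0.1 = 10
  Portfolio 80 × 0.4 = 32
  Lab reports 84 × 0.07 = 5.88
  Problem sets 84 × 0.05 = 4.2
Sum = 87
87 is ≥ 80 and < 90 → B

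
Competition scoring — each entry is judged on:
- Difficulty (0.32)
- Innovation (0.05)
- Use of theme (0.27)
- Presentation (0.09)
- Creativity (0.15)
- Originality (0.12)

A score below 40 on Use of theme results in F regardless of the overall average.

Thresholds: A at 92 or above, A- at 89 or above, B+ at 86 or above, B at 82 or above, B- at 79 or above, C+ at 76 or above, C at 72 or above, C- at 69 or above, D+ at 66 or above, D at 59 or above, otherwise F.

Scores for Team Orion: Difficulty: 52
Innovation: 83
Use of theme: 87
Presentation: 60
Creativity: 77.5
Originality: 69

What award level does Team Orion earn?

Use of theme score 87 ≥ 40: minimum met.
Weighted total:
  Difficulty 52 × 0.32 = 16.64
  Innovation 83 × 0.05 = 4.15
  Use of theme 87 × 0.27 = 23.49
  Presentation 60 × 0.09 = 5.4
  Creativity 77.5 × 0.15 = 11.625
  Originality 69 × 0.12 = 8.28
Sum = 69.585
69.585 is ≥ 69 and < 72 → C-

C-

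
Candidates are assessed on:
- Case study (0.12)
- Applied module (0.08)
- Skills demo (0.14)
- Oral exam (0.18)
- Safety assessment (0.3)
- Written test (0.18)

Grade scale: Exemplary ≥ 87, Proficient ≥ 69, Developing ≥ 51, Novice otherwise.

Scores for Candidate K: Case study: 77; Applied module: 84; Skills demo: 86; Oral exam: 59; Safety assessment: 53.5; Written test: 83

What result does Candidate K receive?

Weighted total:
  Case study 77 × 0.12 = 9.24
  Applied module 84 × 0.08 = 6.72
  Skills demo 86 × 0.14 = 12.04
  Oral exam 59 × 0.18 = 10.62
  Safety assessment 53.5 × 0.3 = 16.05
  Written test 83 × 0.18 = 14.94
Sum = 69.61
69.61 is ≥ 69 and < 87 → Proficient

Proficient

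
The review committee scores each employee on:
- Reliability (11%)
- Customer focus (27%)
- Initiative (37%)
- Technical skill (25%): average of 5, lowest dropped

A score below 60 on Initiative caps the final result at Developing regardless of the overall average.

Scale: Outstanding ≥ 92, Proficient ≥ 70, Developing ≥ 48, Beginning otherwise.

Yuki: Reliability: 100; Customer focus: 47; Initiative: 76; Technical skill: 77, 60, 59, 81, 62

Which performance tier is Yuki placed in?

Technical skill: drop 59 → average of remaining 4 = 280/4 = 70
Initiative score 76 ≥ 60: minimum met.
Weighted total:
  Reliability 100 × 0.11 = 11
  Customer focus 47 × 0.27 = 12.69
  Initiative 76 × 0.37 = 28.12
  Technical skill 70 × 0.25 = 17.5
Sum = 69.31
69.31 is ≥ 48 and < 70 → Developing

Developing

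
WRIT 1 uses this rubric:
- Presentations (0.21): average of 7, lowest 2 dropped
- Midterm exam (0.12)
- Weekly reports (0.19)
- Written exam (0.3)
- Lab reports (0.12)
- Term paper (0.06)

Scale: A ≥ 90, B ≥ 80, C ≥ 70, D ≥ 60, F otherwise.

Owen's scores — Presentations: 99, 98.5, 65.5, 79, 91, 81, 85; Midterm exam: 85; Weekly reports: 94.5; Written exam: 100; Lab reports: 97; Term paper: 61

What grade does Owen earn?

Presentations: drop 65.5, 79 → average of remaining 5 = 454.5/5 = 90.9
Weighted total:
  Presentations 90.9 × 0.21 = 19.089
  Midterm exam 85 × 0.12 = 10.2
  Weekly reports 94.5 × 0.19 = 17.955
  Written exam 100 × 0.3 = 30
  Lab reports 97 × 0.12 = 11.64
  Term paper 61 × 0.06 = 3.66
Sum = 92.544
92.544 ≥ 90 → A

A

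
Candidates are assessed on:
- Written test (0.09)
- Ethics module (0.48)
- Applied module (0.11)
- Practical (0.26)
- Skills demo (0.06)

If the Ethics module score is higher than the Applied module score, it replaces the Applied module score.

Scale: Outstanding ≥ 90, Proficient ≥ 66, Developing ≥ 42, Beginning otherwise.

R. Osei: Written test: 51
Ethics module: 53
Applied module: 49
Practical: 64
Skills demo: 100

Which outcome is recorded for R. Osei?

Ethics module (53) > Applied module (49), so Applied module counts as 53.
Weighted total:
  Written test 51 × 0.09 = 4.59
  Ethics module 53 × 0.48 = 25.44
  Applied module 53 × 0.11 = 5.83
  Practical 64 × 0.26 = 16.64
  Skills demo 100 × 0.06 = 6
Sum = 58.5
58.5 is ≥ 42 and < 66 → Developing

Developing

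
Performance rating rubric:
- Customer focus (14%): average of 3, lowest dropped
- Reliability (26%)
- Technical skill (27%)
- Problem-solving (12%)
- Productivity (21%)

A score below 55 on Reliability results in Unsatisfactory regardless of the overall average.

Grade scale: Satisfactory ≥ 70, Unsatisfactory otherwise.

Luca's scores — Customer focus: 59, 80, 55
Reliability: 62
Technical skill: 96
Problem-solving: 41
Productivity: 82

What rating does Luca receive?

Satisfactory

Customer focus: drop 55 → average of remaining 2 = 139/2 = 69.5
Reliability score 62 ≥ 55: minimum met.
Weighted total:
  Customer focus 69.5 × 0.14 = 9.73
  Reliability 62 × 0.26 = 16.12
  Technical skill 96 × 0.27 = 25.92
  Problem-solving 41 × 0.12 = 4.92
  Productivity 82 × 0.21 = 17.22
Sum = 73.91
73.91 ≥ 70 → Satisfactory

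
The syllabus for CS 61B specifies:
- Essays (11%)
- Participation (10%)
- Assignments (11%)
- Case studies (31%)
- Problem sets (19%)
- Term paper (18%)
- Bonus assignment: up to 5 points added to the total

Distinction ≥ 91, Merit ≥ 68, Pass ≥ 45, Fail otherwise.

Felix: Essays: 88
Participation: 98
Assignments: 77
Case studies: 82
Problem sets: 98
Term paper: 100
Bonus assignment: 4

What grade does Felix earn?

Distinction

Weighted total:
  Essays 88 × 0.11 = 9.68
  Participation 98 × 0.1 = 9.8
  Assignments 77 × 0.11 = 8.47
  Case studies 82 × 0.31 = 25.42
  Problem sets 98 × 0.19 = 18.62
  Term paper 100 × 0.18 = 18
Sum = 89.99
Bonus assignment: 89.99 + 4 = 93.99
93.99 ≥ 91 → Distinction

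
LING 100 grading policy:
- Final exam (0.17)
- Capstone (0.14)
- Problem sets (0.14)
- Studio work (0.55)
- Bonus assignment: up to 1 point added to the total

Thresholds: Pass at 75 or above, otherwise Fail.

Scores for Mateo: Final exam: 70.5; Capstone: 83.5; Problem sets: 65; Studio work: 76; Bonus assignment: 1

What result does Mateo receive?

Weighted total:
  Final exam 70.5 × 0.17 = 11.985
  Capstone 83.5 × 0.14 = 11.69
  Problem sets 65 × 0.14 = 9.1
  Studio work 76 × 0.55 = 41.8
Sum = 74.575
Bonus assignment: 74.575 + 1 = 75.575
75.575 ≥ 75 → Pass

Pass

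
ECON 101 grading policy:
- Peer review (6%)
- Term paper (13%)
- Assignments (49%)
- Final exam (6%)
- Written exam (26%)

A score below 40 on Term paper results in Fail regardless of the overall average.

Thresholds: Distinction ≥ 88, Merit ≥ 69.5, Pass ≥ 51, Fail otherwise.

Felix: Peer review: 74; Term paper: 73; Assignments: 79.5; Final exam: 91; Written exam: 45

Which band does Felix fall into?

Term paper score 73 ≥ 40: minimum met.
Weighted total:
  Peer review 74 × 0.06 = 4.44
  Term paper 73 × 0.13 = 9.49
  Assignments 79.5 × 0.49 = 38.955
  Final exam 91 × 0.06 = 5.46
  Written exam 45 × 0.26 = 11.7
Sum = 70.045
70.045 is ≥ 69.5 and < 88 → Merit

Merit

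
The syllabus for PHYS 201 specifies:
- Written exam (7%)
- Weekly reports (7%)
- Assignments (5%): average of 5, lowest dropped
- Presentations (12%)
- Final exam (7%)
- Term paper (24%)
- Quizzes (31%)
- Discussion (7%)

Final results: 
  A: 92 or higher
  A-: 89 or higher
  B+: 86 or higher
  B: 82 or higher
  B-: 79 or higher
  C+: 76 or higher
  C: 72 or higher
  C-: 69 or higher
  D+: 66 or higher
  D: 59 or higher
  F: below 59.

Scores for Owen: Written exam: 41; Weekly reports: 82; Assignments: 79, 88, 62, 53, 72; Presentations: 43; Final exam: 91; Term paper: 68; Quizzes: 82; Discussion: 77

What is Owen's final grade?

Assignments: drop 53 → average of remaining 4 = 301/4 = 75.25
Weighted total:
  Written exam 41 × 0.07 = 2.87
  Weekly reports 82 × 0.07 = 5.74
  Assignments 75.25 × 0.05 = 3.7625
  Presentations 43 × 0.12 = 5.16
  Final exam 91 × 0.07 = 6.37
  Term paper 68 × 0.24 = 16.32
  Quizzes 82 × 0.31 = 25.42
  Discussion 77 × 0.07 = 5.39
Sum = 71.0325
71.0325 is ≥ 69 and < 72 → C-

C-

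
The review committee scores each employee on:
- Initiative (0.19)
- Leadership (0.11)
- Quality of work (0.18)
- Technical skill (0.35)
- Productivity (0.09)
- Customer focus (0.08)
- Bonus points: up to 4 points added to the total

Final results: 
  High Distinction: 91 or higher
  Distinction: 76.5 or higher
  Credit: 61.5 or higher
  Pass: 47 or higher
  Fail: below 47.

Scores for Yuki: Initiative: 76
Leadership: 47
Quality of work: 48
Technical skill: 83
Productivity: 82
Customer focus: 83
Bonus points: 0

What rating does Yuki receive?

Weighted total:
  Initiative 76 × 0.19 = 14.44
  Leadership 47 × 0.11 = 5.17
  Quality of work 48 × 0.18 = 8.64
  Technical skill 83 × 0.35 = 29.05
  Productivity 82 × 0.09 = 7.38
  Customer focus 83 × 0.08 = 6.64
Sum = 71.32
Bonus points: 71.32 + 0 = 71.32
71.32 is ≥ 61.5 and < 76.5 → Credit

Credit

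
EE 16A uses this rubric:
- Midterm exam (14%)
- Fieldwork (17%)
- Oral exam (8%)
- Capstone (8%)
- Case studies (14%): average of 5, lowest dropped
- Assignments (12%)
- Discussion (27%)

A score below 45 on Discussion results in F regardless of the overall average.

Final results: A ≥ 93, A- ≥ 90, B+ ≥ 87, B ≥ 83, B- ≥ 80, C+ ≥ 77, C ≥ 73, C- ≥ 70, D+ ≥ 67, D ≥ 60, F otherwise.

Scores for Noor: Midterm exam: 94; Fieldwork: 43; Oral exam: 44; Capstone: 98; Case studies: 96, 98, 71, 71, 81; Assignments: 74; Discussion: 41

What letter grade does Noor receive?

F

Case studies: drop 71 → average of remaining 4 = 346/4 = 86.5
Discussion score 41 < 45: minimum not met.
Weighted total:
  Midterm exam 94 × 0.14 = 13.16
  Fieldwork 43 × 0.17 = 7.31
  Oral exam 44 × 0.08 = 3.52
  Capstone 98 × 0.08 = 7.84
  Case studies 86.5 × 0.14 = 12.11
  Assignments 74 × 0.12 = 8.88
  Discussion 41 × 0.27 = 11.07
Sum = 63.89
Because the Discussion minimum was not met, the result is F.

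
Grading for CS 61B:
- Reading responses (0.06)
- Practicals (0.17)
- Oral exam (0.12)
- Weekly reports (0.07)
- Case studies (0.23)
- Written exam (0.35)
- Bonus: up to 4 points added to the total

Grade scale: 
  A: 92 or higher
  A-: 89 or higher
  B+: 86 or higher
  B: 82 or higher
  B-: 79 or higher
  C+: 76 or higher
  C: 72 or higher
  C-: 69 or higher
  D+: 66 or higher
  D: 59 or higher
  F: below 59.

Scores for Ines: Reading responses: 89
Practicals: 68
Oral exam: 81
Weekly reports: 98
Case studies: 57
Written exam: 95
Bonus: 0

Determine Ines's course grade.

B-

Weighted total:
  Reading responses 89 × 0.06 = 5.34
  Practicals 68 × 0.17 = 11.56
  Oral exam 81 × 0.12 = 9.72
  Weekly reports 98 × 0.07 = 6.86
  Case studies 57 × 0.23 = 13.11
  Written exam 95 × 0.35 = 33.25
Sum = 79.84
Bonus: 79.84 + 0 = 79.84
79.84 is ≥ 79 and < 82 → B-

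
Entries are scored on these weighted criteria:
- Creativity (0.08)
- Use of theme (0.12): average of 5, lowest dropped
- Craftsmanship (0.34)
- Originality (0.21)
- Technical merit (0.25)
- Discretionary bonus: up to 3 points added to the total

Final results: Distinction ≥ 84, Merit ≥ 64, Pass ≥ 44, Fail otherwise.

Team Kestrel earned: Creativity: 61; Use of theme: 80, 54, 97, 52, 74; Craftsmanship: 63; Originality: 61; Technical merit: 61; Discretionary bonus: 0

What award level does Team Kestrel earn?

Use of theme: drop 52 → average of remaining 4 = 305/4 = 76.25
Weighted total:
  Creativity 61 × 0.08 = 4.88
  Use of theme 76.25 × 0.12 = 9.15
  Craftsmanship 63 × 0.34 = 21.42
  Originality 61 × 0.21 = 12.81
  Technical merit 61 × 0.25 = 15.25
Sum = 63.51
Discretionary bonus: 63.51 + 0 = 63.51
63.51 is ≥ 44 and < 64 → Pass

Pass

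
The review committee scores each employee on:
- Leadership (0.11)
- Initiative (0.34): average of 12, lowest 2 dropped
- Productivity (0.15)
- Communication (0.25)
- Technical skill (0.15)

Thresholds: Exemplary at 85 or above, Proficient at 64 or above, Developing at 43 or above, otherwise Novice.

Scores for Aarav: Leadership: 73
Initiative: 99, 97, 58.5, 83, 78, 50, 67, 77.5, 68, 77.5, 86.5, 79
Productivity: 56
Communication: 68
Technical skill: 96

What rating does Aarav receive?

Proficient

Initiative: drop 50, 58.5 → average of remaining 10 = 812.5/10 = 81.25
Weighted total:
  Leadership 73 × 0.11 = 8.03
  Initiative 81.25 × 0.34 = 27.625
  Productivity 56 × 0.15 = 8.4
  Communication 68 × 0.25 = 17
  Technical skill 96 × 0.15 = 14.4
Sum = 75.455
75.455 is ≥ 64 and < 85 → Proficient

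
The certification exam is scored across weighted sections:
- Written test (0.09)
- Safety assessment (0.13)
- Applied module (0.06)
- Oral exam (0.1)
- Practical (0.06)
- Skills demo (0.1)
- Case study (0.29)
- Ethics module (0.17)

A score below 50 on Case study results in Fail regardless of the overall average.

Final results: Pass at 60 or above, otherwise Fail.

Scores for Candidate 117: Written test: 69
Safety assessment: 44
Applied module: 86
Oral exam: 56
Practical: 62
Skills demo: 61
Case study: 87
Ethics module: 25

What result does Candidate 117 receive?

Case study score 87 ≥ 50: minimum met.
Weighted total:
  Written test 69 × 0.09 = 6.21
  Safety assessment 44 × 0.13 = 5.72
  Applied module 86 × 0.06 = 5.16
  Oral exam 56 × 0.1 = 5.6
  Practical 62 × 0.06 = 3.72
  Skills demo 61 × 0.1 = 6.1
  Case study 87 × 0.29 = 25.23
  Ethics module 25 × 0.17 = 4.25
Sum = 61.99
61.99 ≥ 60 → Pass

Pass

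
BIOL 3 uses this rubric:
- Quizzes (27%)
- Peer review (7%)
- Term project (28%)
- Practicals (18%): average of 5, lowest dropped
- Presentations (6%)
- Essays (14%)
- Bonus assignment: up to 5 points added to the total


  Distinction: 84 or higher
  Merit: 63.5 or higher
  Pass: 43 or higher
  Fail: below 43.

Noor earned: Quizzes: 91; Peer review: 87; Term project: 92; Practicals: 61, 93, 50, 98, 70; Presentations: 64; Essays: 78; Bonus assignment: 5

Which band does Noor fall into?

Distinction

Practicals: drop 50 → average of remaining 4 = 322/4 = 80.5
Weighted total:
  Quizzes 91 × 0.27 = 24.57
  Peer review 87 × 0.07 = 6.09
  Term project 92 × 0.28 = 25.76
  Practicals 80.5 × 0.18 = 14.49
  Presentations 64 × 0.06 = 3.84
  Essays 78 × 0.14 = 10.92
Sum = 85.67
Bonus assignment: 85.67 + 5 = 90.67
90.67 ≥ 84 → Distinction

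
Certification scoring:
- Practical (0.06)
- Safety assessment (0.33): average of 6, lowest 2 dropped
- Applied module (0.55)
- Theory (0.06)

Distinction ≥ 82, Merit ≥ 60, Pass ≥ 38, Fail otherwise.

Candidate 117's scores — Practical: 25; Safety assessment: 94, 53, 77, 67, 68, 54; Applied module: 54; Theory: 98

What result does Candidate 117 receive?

Safety assessment: drop 53, 54 → average of remaining 4 = 306/4 = 76.5
Weighted total:
  Practical 25 × 0.06 = 1.5
  Safety assessment 76.5 × 0.33 = 25.245
  Applied module 54 × 0.55 = 29.7
  Theory 98 × 0.06 = 5.88
Sum = 62.325
62.325 is ≥ 60 and < 82 → Merit

Merit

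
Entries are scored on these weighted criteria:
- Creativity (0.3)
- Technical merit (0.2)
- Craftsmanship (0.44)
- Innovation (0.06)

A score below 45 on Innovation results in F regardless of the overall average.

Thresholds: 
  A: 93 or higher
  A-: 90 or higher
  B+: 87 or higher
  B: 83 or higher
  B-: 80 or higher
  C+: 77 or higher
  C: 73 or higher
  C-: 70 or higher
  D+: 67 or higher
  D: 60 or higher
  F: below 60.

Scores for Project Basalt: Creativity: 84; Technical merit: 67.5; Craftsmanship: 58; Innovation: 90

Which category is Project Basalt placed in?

Innovation score 90 ≥ 45: minimum met.
Weighted total:
  Creativity 84 × 0.3 = 25.2
  Technical merit 67.5 × 0.2 = 13.5
  Craftsmanship 58 × 0.44 = 25.52
  Innovation 90 × 0.06 = 5.4
Sum = 69.62
69.62 is ≥ 67 and < 70 → D+

D+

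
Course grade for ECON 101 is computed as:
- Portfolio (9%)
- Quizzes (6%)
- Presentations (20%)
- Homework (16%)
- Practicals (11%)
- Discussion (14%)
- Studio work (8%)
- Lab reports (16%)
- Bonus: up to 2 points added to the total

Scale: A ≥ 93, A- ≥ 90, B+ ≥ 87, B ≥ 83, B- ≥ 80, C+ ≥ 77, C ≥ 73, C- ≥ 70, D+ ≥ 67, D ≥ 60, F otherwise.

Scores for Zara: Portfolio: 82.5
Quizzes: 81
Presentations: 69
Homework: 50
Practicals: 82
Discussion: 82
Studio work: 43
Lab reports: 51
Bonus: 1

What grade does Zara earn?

D+

Weighted total:
  Portfolio 82.5 × 0.09 = 7.425
  Quizzes 81 × 0.06 = 4.86
  Presentations 69 × 0.2 = 13.8
  Homework 50 × 0.16 = 8
  Practicals 82 × 0.11 = 9.02
  Discussion 82 × 0.14 = 11.48
  Studio work 43 × 0.08 = 3.44
  Lab reports 51 × 0.16 = 8.16
Sum = 66.185
Bonus: 66.185 + 1 = 67.185
67.185 is ≥ 67 and < 70 → D+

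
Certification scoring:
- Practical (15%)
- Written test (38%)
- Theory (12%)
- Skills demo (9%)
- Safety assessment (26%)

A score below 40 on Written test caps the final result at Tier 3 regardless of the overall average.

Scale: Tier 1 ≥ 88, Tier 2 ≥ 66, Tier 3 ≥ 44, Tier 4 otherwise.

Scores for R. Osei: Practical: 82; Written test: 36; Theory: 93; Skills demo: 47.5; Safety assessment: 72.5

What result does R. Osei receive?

Written test score 36 < 40: minimum not met.
Weighted total:
  Practical 82 × 0.15 = 12.3
  Written test 36 × 0.38 = 13.68
  Theory 93 × 0.12 = 11.16
  Skills demo 47.5 × 0.09 = 4.275
  Safety assessment 72.5 × 0.26 = 18.85
Sum = 60.265
60.265 would be Tier 3; cap at Tier 3 applies → Tier 3.

Tier 3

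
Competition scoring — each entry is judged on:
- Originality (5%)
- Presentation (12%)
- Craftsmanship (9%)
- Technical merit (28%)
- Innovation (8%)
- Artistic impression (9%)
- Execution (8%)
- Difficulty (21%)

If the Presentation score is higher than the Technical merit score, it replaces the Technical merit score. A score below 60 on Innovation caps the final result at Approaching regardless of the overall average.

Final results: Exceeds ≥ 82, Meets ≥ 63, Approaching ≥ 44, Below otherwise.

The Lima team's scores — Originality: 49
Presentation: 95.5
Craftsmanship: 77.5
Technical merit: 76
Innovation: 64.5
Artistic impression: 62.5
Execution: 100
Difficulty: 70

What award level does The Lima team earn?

Meets

Presentation (95.5) > Technical merit (76), so Technical merit counts as 95.5.
Innovation score 64.5 ≥ 60: minimum met.
Weighted total:
  Originality 49 × 0.05 = 2.45
  Presentation 95.5 × 0.12 = 11.46
  Craftsmanship 77.5 × 0.09 = 6.975
  Technical merit 95.5 × 0.28 = 26.74
  Innovation 64.5 × 0.08 = 5.16
  Artistic impression 62.5 × 0.09 = 5.625
  Execution 100 × 0.08 = 8
  Difficulty 70 × 0.21 = 14.7
Sum = 81.11
81.11 is ≥ 63 and < 82 → Meets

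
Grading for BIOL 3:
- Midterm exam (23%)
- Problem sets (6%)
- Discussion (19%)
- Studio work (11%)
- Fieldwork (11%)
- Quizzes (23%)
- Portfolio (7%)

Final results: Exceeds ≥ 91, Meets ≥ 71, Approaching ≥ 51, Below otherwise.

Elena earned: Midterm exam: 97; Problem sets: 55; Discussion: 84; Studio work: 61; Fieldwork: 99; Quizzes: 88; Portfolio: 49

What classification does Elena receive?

Weighted total:
  Midterm exam 97 × 0.23 = 22.31
  Problem sets 55 × 0.06 = 3.3
  Discussion 84 × 0.19 = 15.96
  Studio work 61 × 0.11 = 6.71
  Fieldwork 99 × 0.11 = 10.89
  Quizzes 88 × 0.23 = 20.24
  Portfolio 49 × 0.07 = 3.43
Sum = 82.84
82.84 is ≥ 71 and < 91 → Meets

Meets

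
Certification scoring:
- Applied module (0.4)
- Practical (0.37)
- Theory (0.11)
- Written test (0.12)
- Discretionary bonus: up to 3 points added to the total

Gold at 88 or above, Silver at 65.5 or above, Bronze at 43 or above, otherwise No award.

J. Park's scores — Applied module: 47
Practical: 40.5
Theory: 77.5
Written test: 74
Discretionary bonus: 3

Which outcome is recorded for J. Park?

Weighted total:
  Applied module 47 × 0.4 = 18.8
  Practical 40.5 × 0.37 = 14.985
  Theory 77.5 × 0.11 = 8.525
  Written test 74 × 0.12 = 8.88
Sum = 51.19
Discretionary bonus: 51.19 + 3 = 54.19
54.19 is ≥ 43 and < 65.5 → Bronze

Bronze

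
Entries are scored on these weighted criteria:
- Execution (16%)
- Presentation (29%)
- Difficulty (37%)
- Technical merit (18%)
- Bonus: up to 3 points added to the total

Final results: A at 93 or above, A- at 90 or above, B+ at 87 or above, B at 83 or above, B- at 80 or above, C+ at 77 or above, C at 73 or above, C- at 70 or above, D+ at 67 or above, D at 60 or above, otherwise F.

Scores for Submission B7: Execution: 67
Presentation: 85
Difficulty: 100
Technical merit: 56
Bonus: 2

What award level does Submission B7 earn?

Weighted total:
  Execution 67 × 0.16 = 10.72
  Presentation 85 × 0.29 = 24.65
  Difficulty 100 × 0.37 = 37
  Technical merit 56 × 0.18 = 10.08
Sum = 82.45
Bonus: 82.45 + 2 = 84.45
84.45 is ≥ 83 and < 87 → B

B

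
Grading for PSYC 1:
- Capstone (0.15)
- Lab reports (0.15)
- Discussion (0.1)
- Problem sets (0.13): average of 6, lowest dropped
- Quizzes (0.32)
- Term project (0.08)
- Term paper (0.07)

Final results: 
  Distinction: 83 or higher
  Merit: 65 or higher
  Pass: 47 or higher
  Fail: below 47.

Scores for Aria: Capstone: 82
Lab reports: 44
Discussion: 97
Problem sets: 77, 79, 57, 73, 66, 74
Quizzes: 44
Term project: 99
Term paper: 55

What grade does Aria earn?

Pass

Problem sets: drop 57 → average of remaining 5 = 369/5 = 73.8
Weighted total:
  Capstone 82 × 0.15 = 12.3
  Lab reports 44 × 0.15 = 6.6
  Discussion 97 × 0.1 = 9.7
  Problem sets 73.8 × 0.13 = 9.594
  Quizzes 44 × 0.32 = 14.08
  Term project 99 × 0.08 = 7.92
  Term paper 55 × 0.07 = 3.85
Sum = 64.044
64.044 is ≥ 47 and < 65 → Pass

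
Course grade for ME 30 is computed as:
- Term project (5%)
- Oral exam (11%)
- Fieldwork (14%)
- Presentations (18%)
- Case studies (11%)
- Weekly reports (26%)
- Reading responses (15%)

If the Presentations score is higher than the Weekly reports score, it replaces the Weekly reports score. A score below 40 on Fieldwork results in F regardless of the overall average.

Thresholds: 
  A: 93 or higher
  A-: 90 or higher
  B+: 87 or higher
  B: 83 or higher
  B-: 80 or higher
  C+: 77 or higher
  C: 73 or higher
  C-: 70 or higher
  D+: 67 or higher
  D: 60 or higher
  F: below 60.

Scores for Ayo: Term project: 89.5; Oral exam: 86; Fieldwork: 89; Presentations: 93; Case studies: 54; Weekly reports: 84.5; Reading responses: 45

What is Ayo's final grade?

B-

Presentations (93) > Weekly reports (84.5), so Weekly reports counts as 93.
Fieldwork score 89 ≥ 40: minimum met.
Weighted total:
  Term project 89.5 × 0.05 = 4.475
  Oral exam 86 × 0.11 = 9.46
  Fieldwork 89 × 0.14 = 12.46
  Presentations 93 × 0.18 = 16.74
  Case studies 54 × 0.11 = 5.94
  Weekly reports 93 × 0.26 = 24.18
  Reading responses 45 × 0.15 = 6.75
Sum = 80.005
80.005 is ≥ 80 and < 83 → B-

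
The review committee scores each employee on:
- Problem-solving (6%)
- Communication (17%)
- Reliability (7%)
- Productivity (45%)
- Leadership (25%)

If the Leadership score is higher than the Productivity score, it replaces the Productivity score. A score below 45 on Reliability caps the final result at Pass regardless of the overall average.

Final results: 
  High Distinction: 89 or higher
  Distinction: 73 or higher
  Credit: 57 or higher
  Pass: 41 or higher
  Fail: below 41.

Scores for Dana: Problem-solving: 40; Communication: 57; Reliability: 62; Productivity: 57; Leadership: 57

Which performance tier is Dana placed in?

Pass

Leadership (57) ≤ Productivity (57), so Productivity stays at 57.
Reliability score 62 ≥ 45: minimum met.
Weighted total:
  Problem-solving 40 × 0.06 = 2.4
  Communication 57 × 0.17 = 9.69
  Reliability 62 × 0.07 = 4.34
  Productivity 57 × 0.45 = 25.65
  Leadership 57 × 0.25 = 14.25
Sum = 56.33
56.33 is ≥ 41 and < 57 → Pass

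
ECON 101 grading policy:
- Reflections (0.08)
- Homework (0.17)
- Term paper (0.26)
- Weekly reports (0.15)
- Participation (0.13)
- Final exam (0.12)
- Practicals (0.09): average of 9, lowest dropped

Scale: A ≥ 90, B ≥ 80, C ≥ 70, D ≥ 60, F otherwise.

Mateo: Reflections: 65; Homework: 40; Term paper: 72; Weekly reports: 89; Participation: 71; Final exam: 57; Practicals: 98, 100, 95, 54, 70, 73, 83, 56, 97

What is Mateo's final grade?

Practicals: drop 54 → average of remaining 8 = 672/8 = 84
Weighted total:
  Reflections 65 × 0.08 = 5.2
  Homework 40 × 0.17 = 6.8
  Term paper 72 × 0.26 = 18.72
  Weekly reports 89 × 0.15 = 13.35
  Participation 71 × 0.13 = 9.23
  Final exam 57 × 0.12 = 6.84
  Practicals 84 × 0.09 = 7.56
Sum = 67.7
67.7 is ≥ 60 and < 70 → D

D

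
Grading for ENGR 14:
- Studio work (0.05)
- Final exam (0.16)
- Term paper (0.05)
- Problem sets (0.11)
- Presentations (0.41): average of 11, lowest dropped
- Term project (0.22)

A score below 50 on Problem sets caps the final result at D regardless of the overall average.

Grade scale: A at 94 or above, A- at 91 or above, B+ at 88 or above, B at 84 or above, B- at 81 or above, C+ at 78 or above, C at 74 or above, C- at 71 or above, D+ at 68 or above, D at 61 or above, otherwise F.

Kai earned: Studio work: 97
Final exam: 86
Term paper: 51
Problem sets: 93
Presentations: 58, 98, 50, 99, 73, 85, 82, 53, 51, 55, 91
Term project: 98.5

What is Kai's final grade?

Presentations: drop 50 → average of remaining 10 = 745/10 = 74.5
Problem sets score 93 ≥ 50: minimum met.
Weighted total:
  Studio work 97 × 0.05 = 4.85
  Final exam 86 × 0.16 = 13.76
  Term paper 51 × 0.05 = 2.55
  Problem sets 93 × 0.11 = 10.23
  Presentations 74.5 × 0.41 = 30.545
  Term project 98.5 × 0.22 = 21.67
Sum = 83.605
83.605 is ≥ 81 and < 84 → B-

B-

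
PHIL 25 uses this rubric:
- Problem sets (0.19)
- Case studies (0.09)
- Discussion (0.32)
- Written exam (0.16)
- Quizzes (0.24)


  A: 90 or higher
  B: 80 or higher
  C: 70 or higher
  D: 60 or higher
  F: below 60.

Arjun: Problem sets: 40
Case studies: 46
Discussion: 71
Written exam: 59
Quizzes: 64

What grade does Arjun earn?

Weighted total:
  Problem sets 40 × 0.19 = 7.6
  Case studies 46 × 0.09 = 4.14
  Discussion 71 × 0.32 = 22.72
  Written exam 59 × 0.16 = 9.44
  Quizzes 64 × 0.24 = 15.36
Sum = 59.26
59.26 < 60 → F

F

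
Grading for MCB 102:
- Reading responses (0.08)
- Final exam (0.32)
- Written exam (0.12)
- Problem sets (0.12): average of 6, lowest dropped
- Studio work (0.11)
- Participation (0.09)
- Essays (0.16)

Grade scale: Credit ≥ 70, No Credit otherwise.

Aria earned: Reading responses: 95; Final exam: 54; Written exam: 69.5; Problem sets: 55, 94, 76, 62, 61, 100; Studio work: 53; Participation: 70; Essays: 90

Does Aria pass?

No Credit

Problem sets: drop 55 → average of remaining 5 = 393/5 = 78.6
Weighted total:
  Reading responses 95 × 0.08 = 7.6
  Final exam 54 × 0.32 = 17.28
  Written exam 69.5 × 0.12 = 8.34
  Problem sets 78.6 × 0.12 = 9.432
  Studio work 53 × 0.11 = 5.83
  Participation 70 × 0.09 = 6.3
  Essays 90 × 0.16 = 14.4
Sum = 69.182
69.182 < 70 → No Credit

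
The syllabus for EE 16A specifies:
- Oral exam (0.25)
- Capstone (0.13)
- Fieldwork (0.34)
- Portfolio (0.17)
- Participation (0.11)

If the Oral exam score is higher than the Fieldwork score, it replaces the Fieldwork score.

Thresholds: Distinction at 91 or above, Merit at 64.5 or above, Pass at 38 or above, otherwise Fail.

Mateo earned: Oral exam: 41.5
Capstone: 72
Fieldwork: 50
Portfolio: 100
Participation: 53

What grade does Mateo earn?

Pass

Oral exam (41.5) ≤ Fieldwork (50), so Fieldwork stays at 50.
Weighted total:
  Oral exam 41.5 × 0.25 = 10.375
  Capstone 72 × 0.13 = 9.36
  Fieldwork 50 × 0.34 = 17
  Portfolio 100 × 0.17 = 17
  Participation 53 × 0.11 = 5.83
Sum = 59.565
59.565 is ≥ 38 and < 64.5 → Pass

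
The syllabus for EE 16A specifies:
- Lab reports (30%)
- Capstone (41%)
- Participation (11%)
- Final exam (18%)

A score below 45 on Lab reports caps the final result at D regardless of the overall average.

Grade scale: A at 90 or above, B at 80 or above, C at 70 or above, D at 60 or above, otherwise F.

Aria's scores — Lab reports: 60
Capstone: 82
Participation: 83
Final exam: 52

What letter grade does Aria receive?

Lab reports score 60 ≥ 45: minimum met.
Weighted total:
  Lab reports 60 × 0.3 = 18
  Capstone 82 × 0.41 = 33.62
  Participation 83 × 0.11 = 9.13
  Final exam 52 × 0.18 = 9.36
Sum = 70.11
70.11 is ≥ 70 and < 80 → C

C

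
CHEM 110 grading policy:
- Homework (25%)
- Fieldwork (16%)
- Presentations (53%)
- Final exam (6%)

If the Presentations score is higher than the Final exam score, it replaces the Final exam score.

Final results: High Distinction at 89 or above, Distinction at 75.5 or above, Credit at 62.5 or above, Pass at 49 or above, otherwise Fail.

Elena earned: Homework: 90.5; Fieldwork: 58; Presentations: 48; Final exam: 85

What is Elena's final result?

Presentations (48) ≤ Final exam (85), so Final exam stays at 85.
Weighted total:
  Homework 90.5 × 0.25 = 22.625
  Fieldwork 58 × 0.16 = 9.28
  Presentations 48 × 0.53 = 25.44
  Final exam 85 × 0.06 = 5.1
Sum = 62.445
62.445 is ≥ 49 and < 62.5 → Pass

Pass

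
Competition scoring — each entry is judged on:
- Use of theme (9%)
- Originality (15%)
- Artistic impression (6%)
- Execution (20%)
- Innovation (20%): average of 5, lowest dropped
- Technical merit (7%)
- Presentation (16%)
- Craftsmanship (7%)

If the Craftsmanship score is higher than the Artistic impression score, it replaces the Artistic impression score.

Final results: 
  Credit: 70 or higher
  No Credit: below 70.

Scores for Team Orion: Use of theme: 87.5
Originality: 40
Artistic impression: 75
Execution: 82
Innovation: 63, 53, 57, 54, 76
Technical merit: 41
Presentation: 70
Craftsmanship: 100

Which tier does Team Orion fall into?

No Credit

Innovation: drop 53 → average of remaining 4 = 250/4 = 62.5
Craftsmanship (100) > Artistic impression (75), so Artistic impression counts as 100.
Weighted total:
  Use of theme 87.5 × 0.09 = 7.875
  Originality 40 × 0.15 = 6
  Artistic impression 100 × 0.06 = 6
  Execution 82 × 0.2 = 16.4
  Innovation 62.5 × 0.2 = 12.5
  Technical merit 41 × 0.07 = 2.87
  Presentation 70 × 0.16 = 11.2
  Craftsmanship 100 × 0.07 = 7
Sum = 69.845
69.845 < 70 → No Credit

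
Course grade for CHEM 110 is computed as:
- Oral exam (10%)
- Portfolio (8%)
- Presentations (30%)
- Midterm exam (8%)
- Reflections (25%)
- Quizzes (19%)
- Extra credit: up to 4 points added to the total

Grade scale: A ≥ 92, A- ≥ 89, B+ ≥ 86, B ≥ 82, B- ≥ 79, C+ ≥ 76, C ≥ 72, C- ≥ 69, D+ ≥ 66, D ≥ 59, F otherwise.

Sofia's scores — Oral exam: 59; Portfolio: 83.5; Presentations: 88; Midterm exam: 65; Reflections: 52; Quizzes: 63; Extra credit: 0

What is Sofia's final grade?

C-

Weighted total:
  Oral exam 59 × 0.1 = 5.9
  Portfolio 83.5 × 0.08 = 6.68
  Presentations 88 × 0.3 = 26.4
  Midterm exam 65 × 0.08 = 5.2
  Reflections 52 × 0.25 = 13
  Quizzes 63 × 0.19 = 11.97
Sum = 69.15
Extra credit: 69.15 + 0 = 69.15
69.15 is ≥ 69 and < 72 → C-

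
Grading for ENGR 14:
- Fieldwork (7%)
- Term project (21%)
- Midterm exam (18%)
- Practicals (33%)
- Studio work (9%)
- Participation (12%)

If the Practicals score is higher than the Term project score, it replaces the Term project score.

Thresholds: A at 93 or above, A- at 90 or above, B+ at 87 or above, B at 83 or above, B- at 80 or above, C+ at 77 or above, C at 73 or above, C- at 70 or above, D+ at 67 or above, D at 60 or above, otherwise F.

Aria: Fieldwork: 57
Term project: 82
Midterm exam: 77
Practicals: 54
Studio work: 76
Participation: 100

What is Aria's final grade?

Practicals (54) ≤ Term project (82), so Term project stays at 82.
Weighted total:
  Fieldwork 57 × 0.07 = 3.99
  Term project 82 × 0.21 = 17.22
  Midterm exam 77 × 0.18 = 13.86
  Practicals 54 × 0.33 = 17.82
  Studio work 76 × 0.09 = 6.84
  Participation 100 × 0.12 = 12
Sum = 71.73
71.73 is ≥ 70 and < 73 → C-

C-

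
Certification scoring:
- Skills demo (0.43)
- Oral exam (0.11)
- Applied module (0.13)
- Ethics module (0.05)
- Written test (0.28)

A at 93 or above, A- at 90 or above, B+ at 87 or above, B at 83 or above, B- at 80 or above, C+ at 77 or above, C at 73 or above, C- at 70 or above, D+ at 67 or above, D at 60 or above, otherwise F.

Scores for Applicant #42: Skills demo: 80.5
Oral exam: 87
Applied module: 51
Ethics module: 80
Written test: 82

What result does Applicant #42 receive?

Weighted total:
  Skills demo 80.5 × 0.43 = 34.615
  Oral exam 87 × 0.11 = 9.57
  Applied module 51 × 0.13 = 6.63
  Ethics module 80 × 0.05 = 4
  Written test 82 × 0.28 = 22.96
Sum = 77.775
77.775 is ≥ 77 and < 80 → C+

C+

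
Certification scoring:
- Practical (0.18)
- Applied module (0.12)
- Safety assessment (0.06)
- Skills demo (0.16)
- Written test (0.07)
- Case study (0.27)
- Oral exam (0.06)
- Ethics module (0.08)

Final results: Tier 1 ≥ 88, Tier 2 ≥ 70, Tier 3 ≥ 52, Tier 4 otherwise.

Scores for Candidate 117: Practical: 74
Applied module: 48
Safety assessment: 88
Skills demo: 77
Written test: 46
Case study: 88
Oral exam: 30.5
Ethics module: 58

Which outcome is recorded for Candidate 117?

Tier 2

Weighted total:
  Practical 74 × 0.18 = 13.32
  Applied module 48 × 0.12 = 5.76
  Safety assessment 88 × 0.06 = 5.28
  Skills demo 77 × 0.16 = 12.32
  Written test 46 × 0.07 = 3.22
  Case study 88 × 0.27 = 23.76
  Oral exam 30.5 × 0.06 = 1.83
  Ethics module 58 × 0.08 = 4.64
Sum = 70.13
70.13 is ≥ 70 and < 88 → Tier 2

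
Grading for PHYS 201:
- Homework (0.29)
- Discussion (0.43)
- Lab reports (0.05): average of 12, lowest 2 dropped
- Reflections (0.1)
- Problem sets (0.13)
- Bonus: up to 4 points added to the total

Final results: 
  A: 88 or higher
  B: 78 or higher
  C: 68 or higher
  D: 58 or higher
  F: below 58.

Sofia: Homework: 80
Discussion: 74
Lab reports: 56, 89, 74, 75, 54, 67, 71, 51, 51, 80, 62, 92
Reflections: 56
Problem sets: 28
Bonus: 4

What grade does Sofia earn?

Lab reports: drop 51, 51 → average of remaining 10 = 720/10 = 72
Weighted total:
  Homework 80 × 0.29 = 23.2
  Discussion 74 × 0.43 = 31.82
  Lab reports 72 × 0.05 = 3.6
  Reflections 56 × 0.1 = 5.6
  Problem sets 28 × 0.13 = 3.64
Sum = 67.86
Bonus: 67.86 + 4 = 71.86
71.86 is ≥ 68 and < 78 → C

C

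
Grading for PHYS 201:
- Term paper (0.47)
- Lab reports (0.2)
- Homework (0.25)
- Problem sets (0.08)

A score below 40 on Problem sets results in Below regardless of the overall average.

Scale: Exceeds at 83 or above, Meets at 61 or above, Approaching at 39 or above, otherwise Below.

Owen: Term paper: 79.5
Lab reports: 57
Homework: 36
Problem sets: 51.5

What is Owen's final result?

Meets

Problem sets score 51.5 ≥ 40: minimum met.
Weighted total:
  Term paper 79.5 × 0.47 = 37.365
  Lab reports 57 × 0.2 = 11.4
  Homework 36 × 0.25 = 9
  Problem sets 51.5 × 0.08 = 4.12
Sum = 61.885
61.885 is ≥ 61 and < 83 → Meets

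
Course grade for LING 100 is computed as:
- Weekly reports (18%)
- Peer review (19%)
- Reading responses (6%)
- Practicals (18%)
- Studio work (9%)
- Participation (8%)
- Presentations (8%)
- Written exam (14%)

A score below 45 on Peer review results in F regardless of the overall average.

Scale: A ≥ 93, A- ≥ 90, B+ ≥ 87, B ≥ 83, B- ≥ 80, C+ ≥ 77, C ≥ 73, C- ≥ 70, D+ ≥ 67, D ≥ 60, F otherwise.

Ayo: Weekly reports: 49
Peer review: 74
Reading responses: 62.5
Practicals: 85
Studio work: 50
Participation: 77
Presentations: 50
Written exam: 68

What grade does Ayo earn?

Peer review score 74 ≥ 45: minimum met.
Weighted total:
  Weekly reports 49 × 0.18 = 8.82
  Peer review 74 × 0.19 = 14.06
  Reading responses 62.5 × 0.06 = 3.75
  Practicals 85 × 0.18 = 15.3
  Studio work 50 × 0.09 = 4.5
  Participation 77 × 0.08 = 6.16
  Presentations 50 × 0.08 = 4
  Written exam 68 × 0.14 = 9.52
Sum = 66.11
66.11 is ≥ 60 and < 67 → D

D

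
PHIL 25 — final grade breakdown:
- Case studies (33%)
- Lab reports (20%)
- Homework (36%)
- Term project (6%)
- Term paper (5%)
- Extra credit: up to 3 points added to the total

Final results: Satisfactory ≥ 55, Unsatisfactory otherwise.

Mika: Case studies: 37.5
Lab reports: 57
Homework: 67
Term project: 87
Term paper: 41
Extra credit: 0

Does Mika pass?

Weighted total:
  Case studies 37.5 × 0.33 = 12.375
  Lab reports 57 × 0.2 = 11.4
  Homework 67 × 0.36 = 24.12
  Term project 87 × 0.06 = 5.22
  Term paper 41 × 0.05 = 2.05
Sum = 55.165
Extra credit: 55.165 + 0 = 55.165
55.165 ≥ 55 → Satisfactory

Satisfactory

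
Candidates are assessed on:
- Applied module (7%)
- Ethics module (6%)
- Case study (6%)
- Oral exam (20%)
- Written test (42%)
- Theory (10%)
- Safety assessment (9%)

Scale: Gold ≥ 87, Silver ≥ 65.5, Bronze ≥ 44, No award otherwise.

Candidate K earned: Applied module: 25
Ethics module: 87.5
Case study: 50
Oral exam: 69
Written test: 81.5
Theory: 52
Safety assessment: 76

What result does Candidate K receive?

Silver

Weighted total:
  Applied module 25 × 0.07 = 1.75
  Ethics module 87.5 × 0.06 = 5.25
  Case study 50 × 0.06 = 3
  Oral exam 69 × 0.2 = 13.8
  Written test 81.5 × 0.42 = 34.23
  Theory 52 × 0.1 = 5.2
  Safety assessment 76 × 0.09 = 6.84
Sum = 70.07
70.07 is ≥ 65.5 and < 87 → Silver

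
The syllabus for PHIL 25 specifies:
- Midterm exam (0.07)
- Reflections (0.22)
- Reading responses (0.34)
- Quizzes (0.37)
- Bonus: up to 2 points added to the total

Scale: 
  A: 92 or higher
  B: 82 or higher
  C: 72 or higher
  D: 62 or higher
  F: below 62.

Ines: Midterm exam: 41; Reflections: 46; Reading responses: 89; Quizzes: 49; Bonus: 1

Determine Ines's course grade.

D

Weighted total:
  Midterm exam 41 × 0.07 = 2.87
  Reflections 46 × 0.22 = 10.12
  Reading responses 89 × 0.34 = 30.26
  Quizzes 49 × 0.37 = 18.13
Sum = 61.38
Bonus: 61.38 + 1 = 62.38
62.38 is ≥ 62 and < 72 → D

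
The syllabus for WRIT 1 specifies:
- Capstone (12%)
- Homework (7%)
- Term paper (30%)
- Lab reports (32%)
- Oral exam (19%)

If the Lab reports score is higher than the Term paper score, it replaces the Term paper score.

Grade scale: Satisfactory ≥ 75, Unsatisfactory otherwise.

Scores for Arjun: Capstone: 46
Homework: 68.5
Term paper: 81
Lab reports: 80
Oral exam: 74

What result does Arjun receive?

Unsatisfactory

Lab reports (80) ≤ Term paper (81), so Term paper stays at 81.
Weighted total:
  Capstone 46 × 0.12 = 5.52
  Homework 68.5 × 0.07 = 4.795
  Term paper 81 × 0.3 = 24.3
  Lab reports 80 × 0.32 = 25.6
  Oral exam 74 × 0.19 = 14.06
Sum = 74.275
74.275 < 75 → Unsatisfactory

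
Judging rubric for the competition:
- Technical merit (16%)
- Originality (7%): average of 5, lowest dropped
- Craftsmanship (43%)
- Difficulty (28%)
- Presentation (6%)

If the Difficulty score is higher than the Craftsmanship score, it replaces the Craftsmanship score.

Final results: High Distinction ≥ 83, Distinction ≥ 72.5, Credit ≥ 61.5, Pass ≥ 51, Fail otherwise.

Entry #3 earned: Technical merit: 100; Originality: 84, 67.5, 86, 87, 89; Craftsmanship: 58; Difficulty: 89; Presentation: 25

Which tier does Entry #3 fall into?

Originality: drop 67.5 → average of remaining 4 = 346/4 = 86.5
Difficulty (89) > Craftsmanship (58), so Craftsmanship counts as 89.
Weighted total:
  Technical merit 100 × 0.16 = 16
  Originality 86.5 × 0.07 = 6.055
  Craftsmanship 89 × 0.43 = 38.27
  Difficulty 89 × 0.28 = 24.92
  Presentation 25 × 0.06 = 1.5
Sum = 86.745
86.745 ≥ 83 → High Distinction

High Distinction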